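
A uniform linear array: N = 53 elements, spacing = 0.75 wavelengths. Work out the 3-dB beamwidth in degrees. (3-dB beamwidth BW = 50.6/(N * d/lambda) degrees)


BW = 50.6 / (53 * 0.75) = 50.6 / 39.75 = 1.27

1.27 deg


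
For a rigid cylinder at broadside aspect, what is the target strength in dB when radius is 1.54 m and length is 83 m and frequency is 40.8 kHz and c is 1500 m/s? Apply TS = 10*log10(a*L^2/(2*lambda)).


lambda = 1500/40800 = 0.03676 m
TS = 10*log10(1.54*83^2/(2*0.03676)) = 51.59

51.59 dB


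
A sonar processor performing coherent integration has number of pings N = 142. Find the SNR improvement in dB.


Gain = 10*log10(142) = 21.52

21.52 dB


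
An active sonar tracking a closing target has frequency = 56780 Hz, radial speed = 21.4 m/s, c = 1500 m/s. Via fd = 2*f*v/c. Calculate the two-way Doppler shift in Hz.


fd = 2*f*v/c = 2 * 56780 * 21.4 / 1500 = 1620.12

1620.12 Hz


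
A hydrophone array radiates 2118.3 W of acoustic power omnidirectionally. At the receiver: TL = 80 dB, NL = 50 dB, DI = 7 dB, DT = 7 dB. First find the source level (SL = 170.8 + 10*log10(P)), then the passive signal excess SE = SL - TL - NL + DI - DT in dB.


Step 1: SL = 170.8 + 10*log10(2118.3) = 204.06 dB
Step 2: SE = SL - TL - NL + DI - DT = 204.06 - 80 - 50 + 7 - 7 = 74.06

74.06 dB


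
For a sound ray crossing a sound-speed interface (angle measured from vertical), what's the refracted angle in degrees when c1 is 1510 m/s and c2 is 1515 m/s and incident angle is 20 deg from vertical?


20.07 deg


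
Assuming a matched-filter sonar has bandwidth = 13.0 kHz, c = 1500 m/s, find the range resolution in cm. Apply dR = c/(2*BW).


5.77 cm


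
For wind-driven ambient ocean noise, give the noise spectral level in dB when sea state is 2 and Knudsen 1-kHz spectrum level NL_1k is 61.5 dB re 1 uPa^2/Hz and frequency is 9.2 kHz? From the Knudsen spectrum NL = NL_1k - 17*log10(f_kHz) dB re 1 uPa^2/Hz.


45.12 dB


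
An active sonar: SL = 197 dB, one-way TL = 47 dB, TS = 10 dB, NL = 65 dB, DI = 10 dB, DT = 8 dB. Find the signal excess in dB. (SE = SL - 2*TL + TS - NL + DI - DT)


50 dB


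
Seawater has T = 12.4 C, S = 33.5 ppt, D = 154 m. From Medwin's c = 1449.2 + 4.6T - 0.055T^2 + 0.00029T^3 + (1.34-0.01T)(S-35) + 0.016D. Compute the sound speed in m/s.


1498.98 m/s


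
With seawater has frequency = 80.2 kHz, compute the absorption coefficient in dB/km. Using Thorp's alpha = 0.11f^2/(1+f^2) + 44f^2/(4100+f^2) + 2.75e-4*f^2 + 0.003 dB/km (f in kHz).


f^2 = 6432.04
alpha = 0.11*6432.04/(1+6432.04) + 44*6432.04/(4100+6432.04) + 2.75e-4*6432.04 + 0.003 = 28.753

28.753 dB/km


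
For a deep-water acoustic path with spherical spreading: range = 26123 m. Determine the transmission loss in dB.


TL = 20*log10(26123) = 88.34

88.34 dB


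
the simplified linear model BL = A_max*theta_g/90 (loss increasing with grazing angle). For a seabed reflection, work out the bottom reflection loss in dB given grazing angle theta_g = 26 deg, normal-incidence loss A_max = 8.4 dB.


2.43 dB


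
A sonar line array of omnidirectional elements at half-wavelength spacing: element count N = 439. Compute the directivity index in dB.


DI = 10*log10(439) = 26.42

26.42 dB


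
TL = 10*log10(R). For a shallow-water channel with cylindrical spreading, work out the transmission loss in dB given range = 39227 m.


45.94 dB


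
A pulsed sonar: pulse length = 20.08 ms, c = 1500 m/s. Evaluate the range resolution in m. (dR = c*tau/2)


dR = c*tau/2 = 1500 * 20.08e-3 / 2 = 15.06

15.06 m


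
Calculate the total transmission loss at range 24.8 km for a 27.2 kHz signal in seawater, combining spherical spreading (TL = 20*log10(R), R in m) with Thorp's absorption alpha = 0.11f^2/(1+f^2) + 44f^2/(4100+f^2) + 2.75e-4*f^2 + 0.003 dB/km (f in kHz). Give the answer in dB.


Step 1 (Thorp): alpha = 0.11*739.84/(1+739.84) + 44*739.84/(4100+739.84) + 2.75e-4*739.84 + 0.003 = 7.0423 dB/km
Step 2: TL_spread = 20*log10(24800) = 87.89 dB
Step 3: TL_abs = alpha*R = 7.0423 * 24.8 = 174.65 dB
Step 4: TL_total = 87.89 + 174.65 = 262.54

262.54 dB


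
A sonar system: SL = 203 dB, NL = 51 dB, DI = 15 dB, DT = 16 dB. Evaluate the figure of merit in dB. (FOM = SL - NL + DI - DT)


FOM = SL - NL + DI - DT = 203 - 51 + 15 - 16 = 151

151 dB


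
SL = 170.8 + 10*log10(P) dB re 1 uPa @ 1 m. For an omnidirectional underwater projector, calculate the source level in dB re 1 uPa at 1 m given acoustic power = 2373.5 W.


SL = 170.8 + 10*log10(2373.5) = 170.8 + 33.75 = 204.55

204.55 dB


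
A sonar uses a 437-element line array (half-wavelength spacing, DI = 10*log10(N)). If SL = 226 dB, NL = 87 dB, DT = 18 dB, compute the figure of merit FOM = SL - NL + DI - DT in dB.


147.4 dB


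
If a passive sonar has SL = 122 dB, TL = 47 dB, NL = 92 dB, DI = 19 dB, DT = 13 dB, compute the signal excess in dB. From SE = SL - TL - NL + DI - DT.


SE = SL - TL - NL + DI - DT = 122 - 47 - 92 + 19 - 13 = -11

-11 dB


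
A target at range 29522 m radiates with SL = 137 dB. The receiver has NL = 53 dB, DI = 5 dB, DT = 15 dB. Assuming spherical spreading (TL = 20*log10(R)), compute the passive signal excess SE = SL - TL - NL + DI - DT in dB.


Step 1: TL = 20*log10(29522) = 89.4 dB
Step 2: SE = 137 - 89.4 - 53 + 5 - 15 = -15.4

-15.4 dB


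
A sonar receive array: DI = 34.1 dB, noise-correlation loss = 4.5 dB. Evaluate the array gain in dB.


AG = DI - L_corr = 34.1 - 4.5 = 29.6

29.6 dB


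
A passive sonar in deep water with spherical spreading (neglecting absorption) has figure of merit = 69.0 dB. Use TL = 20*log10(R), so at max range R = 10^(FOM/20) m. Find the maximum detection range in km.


2.82 km


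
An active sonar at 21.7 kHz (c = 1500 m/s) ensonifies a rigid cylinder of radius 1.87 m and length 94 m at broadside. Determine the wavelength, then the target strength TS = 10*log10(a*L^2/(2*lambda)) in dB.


Step 1: lambda = c/f = 1500/21700 = 0.06912 m
Step 2: TS = 10*log10(a*L^2/(2*lambda)) = 10*log10(1.87*94^2/(2*0.06912)) = 50.77

50.77 dB


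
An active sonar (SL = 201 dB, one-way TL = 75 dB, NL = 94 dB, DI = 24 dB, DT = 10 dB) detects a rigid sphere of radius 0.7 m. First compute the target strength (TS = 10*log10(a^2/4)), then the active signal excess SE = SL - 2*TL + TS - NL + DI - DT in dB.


Step 1: TS = 10*log10(0.7^2/4) = -9.12 dB
Step 2: SE = SL - 2*TL + TS - NL + DI - DT = 201 - 2*75 + (-9.12) - 94 + 24 - 10 = -38.12

-38.12 dB


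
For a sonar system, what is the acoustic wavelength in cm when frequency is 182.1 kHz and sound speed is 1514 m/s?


lambda = c/f = 1514 / 182100 = 0.0083 m = 0.83 cm

0.83 cm


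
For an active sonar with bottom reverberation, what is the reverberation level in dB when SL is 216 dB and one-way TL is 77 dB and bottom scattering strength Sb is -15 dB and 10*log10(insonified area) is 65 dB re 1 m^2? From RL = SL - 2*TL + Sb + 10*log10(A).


RL = SL - 2*TL + Sb + 10*log10(A) = 216 - 2*77 + (-15) + 65 = 112

112 dB


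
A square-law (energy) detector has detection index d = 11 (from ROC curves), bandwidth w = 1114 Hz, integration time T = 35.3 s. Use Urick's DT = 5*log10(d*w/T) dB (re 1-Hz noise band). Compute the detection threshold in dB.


12.7 dB


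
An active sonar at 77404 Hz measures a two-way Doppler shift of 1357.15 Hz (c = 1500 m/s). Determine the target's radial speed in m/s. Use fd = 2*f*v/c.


From fd = 2*f*v/c, v = c*fd/(2*f) = 1500 * 1357.15 / (2*77404) = 13.15

13.15 m/s


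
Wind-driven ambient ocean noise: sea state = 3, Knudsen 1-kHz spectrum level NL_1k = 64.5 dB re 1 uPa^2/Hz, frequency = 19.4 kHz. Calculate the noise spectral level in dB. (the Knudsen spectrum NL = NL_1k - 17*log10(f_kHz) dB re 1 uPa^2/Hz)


NL = NL_1k - 17*log10(f_kHz) = 64.5 - 17*log10(19.4) = 64.5 - (21.89) = 42.61

42.61 dB


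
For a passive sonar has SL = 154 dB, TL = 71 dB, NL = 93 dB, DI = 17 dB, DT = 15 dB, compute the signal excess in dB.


-8 dB


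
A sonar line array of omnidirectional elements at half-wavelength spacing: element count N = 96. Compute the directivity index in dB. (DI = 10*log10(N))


DI = 10*log10(96) = 19.82

19.82 dB


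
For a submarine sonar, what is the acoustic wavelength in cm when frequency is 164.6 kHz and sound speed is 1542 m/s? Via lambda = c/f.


lambda = c/f = 1542 / 164600 = 0.0094 m = 0.94 cm

0.94 cm


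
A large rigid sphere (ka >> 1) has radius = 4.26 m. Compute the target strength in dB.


TS = 10*log10(4.26^2 / 4) = 10*log10(4.5369) = 6.57

6.57 dB


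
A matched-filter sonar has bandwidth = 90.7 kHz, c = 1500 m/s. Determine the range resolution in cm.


dR = c/(2*BW) = 1500 / (2 * 90.7e3) = 0.0083 m = 0.83 cm

0.83 cm


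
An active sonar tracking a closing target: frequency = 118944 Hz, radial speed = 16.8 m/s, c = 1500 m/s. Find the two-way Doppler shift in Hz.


fd = 2*f*v/c = 2 * 118944 * 16.8 / 1500 = 2664.35

2664.35 Hz


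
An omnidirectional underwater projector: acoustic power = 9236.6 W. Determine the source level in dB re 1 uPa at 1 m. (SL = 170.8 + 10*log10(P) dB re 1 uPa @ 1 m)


SL = 170.8 + 10*log10(9236.6) = 170.8 + 39.66 = 210.46

210.46 dB


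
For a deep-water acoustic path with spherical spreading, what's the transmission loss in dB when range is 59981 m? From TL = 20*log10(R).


TL = 20*log10(59981) = 95.56

95.56 dB


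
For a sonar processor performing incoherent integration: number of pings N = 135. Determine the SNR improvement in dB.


Gain = 5*log10(135) = 10.65

10.65 dB


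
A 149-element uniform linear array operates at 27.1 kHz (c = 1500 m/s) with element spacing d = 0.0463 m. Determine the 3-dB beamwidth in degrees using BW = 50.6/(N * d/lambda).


Step 1: lambda = 1500/27100 = 0.05535 m
Step 2: d/lambda = 0.0463/0.05535 = 0.8365
Step 3: BW = 50.6/(N * d/lambda) = 50.6/(149 * 0.8365) = 0.41

0.41 deg


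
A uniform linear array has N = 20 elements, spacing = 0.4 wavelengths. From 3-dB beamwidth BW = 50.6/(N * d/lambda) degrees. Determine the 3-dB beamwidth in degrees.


BW = 50.6 / (20 * 0.4) = 50.6 / 8.0 = 6.33

6.33 deg


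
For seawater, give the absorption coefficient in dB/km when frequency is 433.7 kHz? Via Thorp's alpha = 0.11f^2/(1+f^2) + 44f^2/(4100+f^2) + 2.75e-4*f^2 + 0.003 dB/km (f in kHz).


f^2 = 188095.69
alpha = 0.11*188095.69/(1+188095.69) + 44*188095.69/(4100+188095.69) + 2.75e-4*188095.69 + 0.003 = 94.901

94.901 dB/km


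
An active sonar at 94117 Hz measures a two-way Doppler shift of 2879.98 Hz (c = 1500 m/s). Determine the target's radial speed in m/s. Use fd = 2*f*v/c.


22.95 m/s


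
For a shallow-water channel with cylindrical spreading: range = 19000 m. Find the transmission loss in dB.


42.79 dB


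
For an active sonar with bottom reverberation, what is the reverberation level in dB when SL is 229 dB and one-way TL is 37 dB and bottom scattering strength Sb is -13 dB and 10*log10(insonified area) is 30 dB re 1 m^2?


RL = SL - 2*TL + Sb + 10*log10(A) = 229 - 2*37 + (-13) + 30 = 172

172 dB


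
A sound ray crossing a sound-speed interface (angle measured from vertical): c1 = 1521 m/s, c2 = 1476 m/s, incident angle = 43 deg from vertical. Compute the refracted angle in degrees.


sin(theta2) = (c2/c1)*sin(theta1) = (1476/1521)*sin(43 deg) = 0.66182
theta2 = arcsin(0.66182) = 41.44

41.44 deg


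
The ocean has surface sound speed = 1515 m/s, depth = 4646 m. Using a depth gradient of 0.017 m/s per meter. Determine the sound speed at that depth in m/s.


c = 1515 + 0.017 * 4646 = 1593.982

1593.982 m/s


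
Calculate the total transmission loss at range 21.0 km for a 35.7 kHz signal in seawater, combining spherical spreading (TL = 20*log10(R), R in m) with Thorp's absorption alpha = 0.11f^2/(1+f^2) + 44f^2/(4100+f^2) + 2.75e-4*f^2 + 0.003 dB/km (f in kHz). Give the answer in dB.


315.29 dB


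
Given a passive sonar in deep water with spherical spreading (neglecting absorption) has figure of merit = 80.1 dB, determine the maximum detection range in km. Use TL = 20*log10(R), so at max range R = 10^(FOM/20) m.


10.12 km


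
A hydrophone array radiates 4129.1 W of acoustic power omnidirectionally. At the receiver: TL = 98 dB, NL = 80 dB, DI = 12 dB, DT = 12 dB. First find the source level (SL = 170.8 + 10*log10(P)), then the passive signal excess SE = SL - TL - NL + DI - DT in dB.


Step 1: SL = 170.8 + 10*log10(4129.1) = 206.96 dB
Step 2: SE = SL - TL - NL + DI - DT = 206.96 - 98 - 80 + 12 - 12 = 28.96

28.96 dB


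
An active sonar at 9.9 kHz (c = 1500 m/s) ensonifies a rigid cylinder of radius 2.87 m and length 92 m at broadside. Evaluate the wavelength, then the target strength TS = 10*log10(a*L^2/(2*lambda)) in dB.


Step 1: lambda = c/f = 1500/9900 = 0.15152 m
Step 2: TS = 10*log10(a*L^2/(2*lambda)) = 10*log10(2.87*92^2/(2*0.15152)) = 49.04

49.04 dB


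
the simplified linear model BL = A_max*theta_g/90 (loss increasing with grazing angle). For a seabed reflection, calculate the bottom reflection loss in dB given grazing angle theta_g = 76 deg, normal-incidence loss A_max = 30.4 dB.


BL = A_max * theta_g / 90 = 30.4 * 76 / 90 = 25.67

25.67 dB


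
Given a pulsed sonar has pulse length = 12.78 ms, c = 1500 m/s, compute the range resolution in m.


dR = c*tau/2 = 1500 * 12.78e-3 / 2 = 9.585

9.585 m


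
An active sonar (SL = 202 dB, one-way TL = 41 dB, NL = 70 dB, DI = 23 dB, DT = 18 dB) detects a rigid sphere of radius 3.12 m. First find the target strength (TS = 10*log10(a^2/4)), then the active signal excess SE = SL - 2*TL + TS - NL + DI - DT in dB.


Step 1: TS = 10*log10(3.12^2/4) = 3.86 dB
Step 2: SE = SL - 2*TL + TS - NL + DI - DT = 202 - 2*41 + (3.86) - 70 + 23 - 18 = 58.86

58.86 dB


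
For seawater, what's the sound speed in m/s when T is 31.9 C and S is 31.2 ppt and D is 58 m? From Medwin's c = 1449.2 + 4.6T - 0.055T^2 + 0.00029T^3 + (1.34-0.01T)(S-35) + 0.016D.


c = 1449.2 + 4.6*31.9 - 0.055*31.9^2 + 0.00029*31.9^3 + (1.34 - 0.01*31.9)*(31.2 - 35) + 0.016*58 = 1546.43

1546.43 m/s


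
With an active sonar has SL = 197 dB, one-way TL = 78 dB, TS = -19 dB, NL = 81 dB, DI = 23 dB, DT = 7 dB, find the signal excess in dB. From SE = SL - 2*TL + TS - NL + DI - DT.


-43 dB


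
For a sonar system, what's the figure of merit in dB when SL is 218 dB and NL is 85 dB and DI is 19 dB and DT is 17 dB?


FOM = SL - NL + DI - DT = 218 - 85 + 19 - 17 = 135

135 dB


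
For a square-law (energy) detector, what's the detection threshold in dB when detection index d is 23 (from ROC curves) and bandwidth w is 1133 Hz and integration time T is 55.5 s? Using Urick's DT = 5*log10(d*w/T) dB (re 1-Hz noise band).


DT = 5*log10(d*w/T) = 5*log10(23 * 1133 / 55.5) = 5*log10(469.53) = 13.36

13.36 dB


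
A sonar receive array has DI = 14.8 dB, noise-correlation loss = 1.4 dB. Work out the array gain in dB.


AG = DI - L_corr = 14.8 - 1.4 = 13.4

13.4 dB


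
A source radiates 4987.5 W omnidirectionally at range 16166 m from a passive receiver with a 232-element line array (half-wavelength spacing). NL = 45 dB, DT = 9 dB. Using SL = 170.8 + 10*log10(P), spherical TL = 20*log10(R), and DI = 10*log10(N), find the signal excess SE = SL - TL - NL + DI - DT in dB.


93.26 dB


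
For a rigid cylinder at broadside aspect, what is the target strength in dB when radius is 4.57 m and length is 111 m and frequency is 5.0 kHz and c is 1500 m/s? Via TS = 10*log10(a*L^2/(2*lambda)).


lambda = 1500/5000 = 0.3 m
TS = 10*log10(4.57*111^2/(2*0.3)) = 49.72

49.72 dB


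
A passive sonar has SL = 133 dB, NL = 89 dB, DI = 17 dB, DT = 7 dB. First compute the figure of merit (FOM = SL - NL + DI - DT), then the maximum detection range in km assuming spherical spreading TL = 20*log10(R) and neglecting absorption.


Step 1: FOM = SL - NL + DI - DT = 133 - 89 + 17 - 7 = 54 dB
Step 2: at max range FOM = TL = 20*log10(R), so R = 10^(54/20) = 501.19 m = 0.5 km

0.5 km


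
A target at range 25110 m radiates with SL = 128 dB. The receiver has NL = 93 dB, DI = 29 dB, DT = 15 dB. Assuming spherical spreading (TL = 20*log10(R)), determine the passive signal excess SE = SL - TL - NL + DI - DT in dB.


-39.0 dB


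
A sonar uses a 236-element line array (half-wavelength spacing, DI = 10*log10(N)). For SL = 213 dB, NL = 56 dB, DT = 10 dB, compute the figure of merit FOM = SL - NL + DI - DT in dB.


170.73 dB


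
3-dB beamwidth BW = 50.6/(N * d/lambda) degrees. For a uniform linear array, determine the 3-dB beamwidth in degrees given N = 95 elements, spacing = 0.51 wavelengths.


1.04 deg


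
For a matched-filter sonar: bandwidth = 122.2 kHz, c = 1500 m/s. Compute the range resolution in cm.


dR = c/(2*BW) = 1500 / (2 * 122.2e3) = 0.0061 m = 0.61 cm

0.61 cm


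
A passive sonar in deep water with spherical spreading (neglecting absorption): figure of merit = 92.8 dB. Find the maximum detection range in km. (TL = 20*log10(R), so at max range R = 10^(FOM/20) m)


At max range FOM = TL, so 20*log10(R) = 92.8
R = 10^(92.8/20) = 43651.58 m = 43.65 km

43.65 km


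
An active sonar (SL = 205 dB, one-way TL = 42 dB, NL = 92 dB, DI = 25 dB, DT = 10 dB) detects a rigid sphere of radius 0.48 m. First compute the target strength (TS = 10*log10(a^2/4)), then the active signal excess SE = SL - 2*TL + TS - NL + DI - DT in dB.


Step 1: TS = 10*log10(0.48^2/4) = -12.4 dB
Step 2: SE = SL - 2*TL + TS - NL + DI - DT = 205 - 2*42 + (-12.4) - 92 + 25 - 10 = 31.6

31.6 dB


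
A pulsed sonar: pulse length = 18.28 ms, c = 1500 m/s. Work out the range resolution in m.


13.71 m


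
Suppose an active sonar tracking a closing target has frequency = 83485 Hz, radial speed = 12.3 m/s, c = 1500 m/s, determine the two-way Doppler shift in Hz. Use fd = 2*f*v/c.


fd = 2*f*v/c = 2 * 83485 * 12.3 / 1500 = 1369.15

1369.15 Hz


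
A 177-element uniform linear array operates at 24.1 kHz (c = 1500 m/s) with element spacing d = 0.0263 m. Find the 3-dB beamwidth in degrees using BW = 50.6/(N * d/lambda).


0.68 deg


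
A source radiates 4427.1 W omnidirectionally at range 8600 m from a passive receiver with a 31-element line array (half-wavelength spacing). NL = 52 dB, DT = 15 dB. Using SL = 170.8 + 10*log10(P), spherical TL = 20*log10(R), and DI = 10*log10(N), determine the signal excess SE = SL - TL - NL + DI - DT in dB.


Step 1: SL = 170.8 + 10*log10(4427.1) = 207.26 dB
Step 2: TL = 20*log10(8600) = 78.69 dB
Step 3: DI = 10*log10(31) = 14.91 dB
Step 4: SE = SL - TL - NL + DI - DT = 207.26 - 78.69 - 52 + 14.91 - 15 = 76.48

76.48 dB


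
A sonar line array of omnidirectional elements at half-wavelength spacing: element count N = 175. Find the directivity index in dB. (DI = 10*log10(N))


DI = 10*log10(175) = 22.43

22.43 dB


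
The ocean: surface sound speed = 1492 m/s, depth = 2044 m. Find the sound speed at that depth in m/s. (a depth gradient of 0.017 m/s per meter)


1526.748 m/s


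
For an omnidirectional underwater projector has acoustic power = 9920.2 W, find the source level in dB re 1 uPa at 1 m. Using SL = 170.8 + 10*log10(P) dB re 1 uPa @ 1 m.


210.77 dB


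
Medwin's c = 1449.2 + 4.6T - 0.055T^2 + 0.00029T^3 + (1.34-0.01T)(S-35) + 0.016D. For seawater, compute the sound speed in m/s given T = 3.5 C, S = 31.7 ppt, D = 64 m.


1461.36 m/s


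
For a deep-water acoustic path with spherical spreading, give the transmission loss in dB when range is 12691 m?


TL = 20*log10(12691) = 82.07

82.07 dB


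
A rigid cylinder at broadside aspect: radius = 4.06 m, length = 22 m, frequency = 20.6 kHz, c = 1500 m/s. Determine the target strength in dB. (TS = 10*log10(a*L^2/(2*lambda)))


41.3 dB


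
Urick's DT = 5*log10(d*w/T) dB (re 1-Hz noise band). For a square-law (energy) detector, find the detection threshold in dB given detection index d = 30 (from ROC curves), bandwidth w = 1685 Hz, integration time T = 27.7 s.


16.31 dB


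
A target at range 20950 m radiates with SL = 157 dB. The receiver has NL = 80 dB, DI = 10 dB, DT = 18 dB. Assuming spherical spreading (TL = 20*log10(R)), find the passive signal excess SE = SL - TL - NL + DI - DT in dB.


Step 1: TL = 20*log10(20950) = 86.42 dB
Step 2: SE = 157 - 86.42 - 80 + 10 - 18 = -17.42

-17.42 dB


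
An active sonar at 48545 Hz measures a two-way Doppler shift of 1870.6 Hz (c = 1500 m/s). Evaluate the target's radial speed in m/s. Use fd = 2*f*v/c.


From fd = 2*f*v/c, v = c*fd/(2*f) = 1500 * 1870.6 / (2*48545) = 28.9

28.9 m/s


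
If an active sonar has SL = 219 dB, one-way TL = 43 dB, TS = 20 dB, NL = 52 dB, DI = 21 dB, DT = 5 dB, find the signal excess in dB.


SE = SL - 2*TL + TS - NL + DI - DT = 219 - 2*43 + (20) - 52 + 21 - 5 = 117

117 dB


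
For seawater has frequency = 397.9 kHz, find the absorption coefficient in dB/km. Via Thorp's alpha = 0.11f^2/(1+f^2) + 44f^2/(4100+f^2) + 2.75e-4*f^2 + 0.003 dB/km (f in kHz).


f^2 = 158324.41
alpha = 0.11*158324.41/(1+158324.41) + 44*158324.41/(4100+158324.41) + 2.75e-4*158324.41 + 0.003 = 86.542

86.542 dB/km


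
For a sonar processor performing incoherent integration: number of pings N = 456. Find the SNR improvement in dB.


Gain = 5*log10(456) = 13.29

13.29 dB


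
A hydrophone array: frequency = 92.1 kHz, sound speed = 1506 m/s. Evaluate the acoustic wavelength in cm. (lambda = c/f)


lambda = c/f = 1506 / 92100 = 0.0164 m = 1.64 cm

1.64 cm


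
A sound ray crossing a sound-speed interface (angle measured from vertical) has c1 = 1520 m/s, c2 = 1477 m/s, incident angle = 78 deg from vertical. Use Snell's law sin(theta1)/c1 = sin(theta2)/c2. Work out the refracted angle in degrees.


sin(theta2) = (c2/c1)*sin(theta1) = (1477/1520)*sin(78 deg) = 0.95048
theta2 = arcsin(0.95048) = 71.89

71.89 deg


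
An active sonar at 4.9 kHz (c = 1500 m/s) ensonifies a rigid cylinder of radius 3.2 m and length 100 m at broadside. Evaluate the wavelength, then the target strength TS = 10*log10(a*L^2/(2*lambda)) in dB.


Step 1: lambda = c/f = 1500/4900 = 0.30612 m
Step 2: TS = 10*log10(a*L^2/(2*lambda)) = 10*log10(3.2*100^2/(2*0.30612)) = 47.18

47.18 dB


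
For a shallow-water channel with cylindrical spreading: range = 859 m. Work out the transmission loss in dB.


TL = 10*log10(859) = 29.34

29.34 dB


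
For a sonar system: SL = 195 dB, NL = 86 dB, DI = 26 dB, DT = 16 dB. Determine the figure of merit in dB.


FOM = SL - NL + DI - DT = 195 - 86 + 26 - 16 = 119

119 dB


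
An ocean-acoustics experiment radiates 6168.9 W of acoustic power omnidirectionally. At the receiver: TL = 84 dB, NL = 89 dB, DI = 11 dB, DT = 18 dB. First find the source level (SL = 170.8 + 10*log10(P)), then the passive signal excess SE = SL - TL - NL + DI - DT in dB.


Step 1: SL = 170.8 + 10*log10(6168.9) = 208.7 dB
Step 2: SE = SL - TL - NL + DI - DT = 208.7 - 84 - 89 + 11 - 18 = 28.7

28.7 dB


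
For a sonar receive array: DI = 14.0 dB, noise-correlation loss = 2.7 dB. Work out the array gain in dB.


AG = DI - L_corr = 14.0 - 2.7 = 11.3

11.3 dB


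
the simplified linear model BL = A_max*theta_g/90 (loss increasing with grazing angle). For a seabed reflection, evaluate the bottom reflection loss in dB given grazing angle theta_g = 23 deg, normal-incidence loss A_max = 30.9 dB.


BL = A_max * theta_g / 90 = 30.9 * 23 / 90 = 7.9

7.9 dB


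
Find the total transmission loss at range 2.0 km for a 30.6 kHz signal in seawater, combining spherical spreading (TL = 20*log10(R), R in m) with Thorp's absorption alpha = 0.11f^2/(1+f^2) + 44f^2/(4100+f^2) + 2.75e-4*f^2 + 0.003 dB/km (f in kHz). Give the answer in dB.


83.12 dB


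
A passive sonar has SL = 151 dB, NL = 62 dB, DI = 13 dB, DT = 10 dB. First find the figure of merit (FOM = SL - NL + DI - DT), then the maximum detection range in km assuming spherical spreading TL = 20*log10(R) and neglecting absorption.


Step 1: FOM = SL - NL + DI - DT = 151 - 62 + 13 - 10 = 92 dB
Step 2: at max range FOM = TL = 20*log10(R), so R = 10^(92/20) = 39810.72 m = 39.81 km

39.81 km


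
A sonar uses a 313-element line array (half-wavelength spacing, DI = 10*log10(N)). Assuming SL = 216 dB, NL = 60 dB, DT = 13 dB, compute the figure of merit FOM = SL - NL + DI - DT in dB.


Step 1: DI = 10*log10(313) = 24.96 dB
Step 2: FOM = SL - NL + DI - DT = 216 - 60 + 24.96 - 13 = 167.96

167.96 dB


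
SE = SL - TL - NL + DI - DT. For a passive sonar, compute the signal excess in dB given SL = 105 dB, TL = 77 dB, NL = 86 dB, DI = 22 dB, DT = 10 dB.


SE = SL - TL - NL + DI - DT = 105 - 77 - 86 + 22 - 10 = -46

-46 dB


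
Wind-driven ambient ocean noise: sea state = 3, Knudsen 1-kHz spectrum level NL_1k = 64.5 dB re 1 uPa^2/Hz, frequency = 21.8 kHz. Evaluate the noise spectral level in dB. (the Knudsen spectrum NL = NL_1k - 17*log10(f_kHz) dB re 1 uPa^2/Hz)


NL = NL_1k - 17*log10(f_kHz) = 64.5 - 17*log10(21.8) = 64.5 - (22.75) = 41.75

41.75 dB


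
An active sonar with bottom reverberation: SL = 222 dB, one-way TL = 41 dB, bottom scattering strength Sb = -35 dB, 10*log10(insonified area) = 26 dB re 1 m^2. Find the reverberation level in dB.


RL = SL - 2*TL + Sb + 10*log10(A) = 222 - 2*41 + (-35) + 26 = 131

131 dB


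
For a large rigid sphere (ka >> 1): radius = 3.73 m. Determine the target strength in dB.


TS = 10*log10(3.73^2 / 4) = 10*log10(3.478225) = 5.41

5.41 dB


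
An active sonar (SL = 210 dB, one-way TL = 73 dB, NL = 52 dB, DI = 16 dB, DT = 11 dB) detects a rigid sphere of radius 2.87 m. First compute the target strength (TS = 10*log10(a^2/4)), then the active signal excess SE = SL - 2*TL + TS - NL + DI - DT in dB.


Step 1: TS = 10*log10(2.87^2/4) = 3.14 dB
Step 2: SE = SL - 2*TL + TS - NL + DI - DT = 210 - 2*73 + (3.14) - 52 + 16 - 11 = 20.14

20.14 dB


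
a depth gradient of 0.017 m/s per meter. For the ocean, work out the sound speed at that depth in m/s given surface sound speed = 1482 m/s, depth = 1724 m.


1511.308 m/s


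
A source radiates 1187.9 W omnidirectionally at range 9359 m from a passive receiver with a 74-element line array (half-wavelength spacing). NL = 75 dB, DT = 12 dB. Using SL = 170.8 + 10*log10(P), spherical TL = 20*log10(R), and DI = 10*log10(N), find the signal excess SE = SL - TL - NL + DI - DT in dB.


53.82 dB


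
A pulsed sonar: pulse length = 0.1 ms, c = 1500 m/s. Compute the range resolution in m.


0.075 m


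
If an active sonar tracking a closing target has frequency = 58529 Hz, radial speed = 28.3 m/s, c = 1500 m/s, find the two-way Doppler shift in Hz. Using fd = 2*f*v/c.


fd = 2*f*v/c = 2 * 58529 * 28.3 / 1500 = 2208.49

2208.49 Hz


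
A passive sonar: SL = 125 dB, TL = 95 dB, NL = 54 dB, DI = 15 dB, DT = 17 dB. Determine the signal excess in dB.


SE = SL - TL - NL + DI - DT = 125 - 95 - 54 + 15 - 17 = -26

-26 dB


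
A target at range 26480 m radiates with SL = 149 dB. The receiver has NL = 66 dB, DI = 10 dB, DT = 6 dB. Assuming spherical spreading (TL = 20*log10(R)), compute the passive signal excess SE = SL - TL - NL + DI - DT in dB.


Step 1: TL = 20*log10(26480) = 88.46 dB
Step 2: SE = 149 - 88.46 - 66 + 10 - 6 = -1.46

-1.46 dB


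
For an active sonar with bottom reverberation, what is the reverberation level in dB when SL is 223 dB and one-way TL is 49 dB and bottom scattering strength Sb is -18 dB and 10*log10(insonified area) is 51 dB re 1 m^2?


RL = SL - 2*TL + Sb + 10*log10(A) = 223 - 2*49 + (-18) + 51 = 158

158 dB


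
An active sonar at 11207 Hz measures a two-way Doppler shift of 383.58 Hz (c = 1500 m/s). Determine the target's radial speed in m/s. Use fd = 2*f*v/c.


From fd = 2*f*v/c, v = c*fd/(2*f) = 1500 * 383.58 / (2*11207) = 25.67

25.67 m/s


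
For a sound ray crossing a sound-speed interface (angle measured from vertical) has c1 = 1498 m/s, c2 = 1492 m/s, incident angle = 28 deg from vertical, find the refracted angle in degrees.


sin(theta2) = (c2/c1)*sin(theta1) = (1492/1498)*sin(28 deg) = 0.46759
theta2 = arcsin(0.46759) = 27.88

27.88 deg


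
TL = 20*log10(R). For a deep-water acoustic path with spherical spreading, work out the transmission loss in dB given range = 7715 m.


TL = 20*log10(7715) = 77.75

77.75 dB


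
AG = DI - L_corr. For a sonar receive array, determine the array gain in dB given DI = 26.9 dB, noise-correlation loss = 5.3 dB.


21.6 dB


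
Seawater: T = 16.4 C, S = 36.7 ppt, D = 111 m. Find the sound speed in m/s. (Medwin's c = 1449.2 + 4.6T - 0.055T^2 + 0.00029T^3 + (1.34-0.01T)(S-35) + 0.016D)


1514.9 m/s


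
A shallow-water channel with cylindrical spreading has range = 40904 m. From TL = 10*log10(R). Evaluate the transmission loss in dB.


TL = 10*log10(40904) = 46.12

46.12 dB


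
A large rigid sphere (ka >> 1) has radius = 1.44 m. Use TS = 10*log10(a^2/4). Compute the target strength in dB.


-2.85 dB


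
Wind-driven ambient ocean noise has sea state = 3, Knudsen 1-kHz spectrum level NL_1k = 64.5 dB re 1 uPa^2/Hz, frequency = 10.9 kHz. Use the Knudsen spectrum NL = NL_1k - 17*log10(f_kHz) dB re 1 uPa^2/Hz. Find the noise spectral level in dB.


NL = NL_1k - 17*log10(f_kHz) = 64.5 - 17*log10(10.9) = 64.5 - (17.64) = 46.86

46.86 dB


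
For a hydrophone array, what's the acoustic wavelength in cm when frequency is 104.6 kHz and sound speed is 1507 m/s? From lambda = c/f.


lambda = c/f = 1507 / 104600 = 0.0144 m = 1.44 cm

1.44 cm


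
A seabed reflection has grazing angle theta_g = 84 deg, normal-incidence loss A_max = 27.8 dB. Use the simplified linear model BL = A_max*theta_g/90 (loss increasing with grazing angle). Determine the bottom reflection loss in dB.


25.95 dB


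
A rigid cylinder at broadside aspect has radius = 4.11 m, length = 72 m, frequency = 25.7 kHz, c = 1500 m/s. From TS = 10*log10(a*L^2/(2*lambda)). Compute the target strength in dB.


52.61 dB


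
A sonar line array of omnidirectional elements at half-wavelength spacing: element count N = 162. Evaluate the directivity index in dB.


DI = 10*log10(162) = 22.1

22.1 dB


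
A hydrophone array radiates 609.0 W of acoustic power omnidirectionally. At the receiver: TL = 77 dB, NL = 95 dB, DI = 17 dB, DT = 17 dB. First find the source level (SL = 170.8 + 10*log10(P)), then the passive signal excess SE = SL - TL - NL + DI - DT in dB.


Step 1: SL = 170.8 + 10*log10(609.0) = 198.65 dB
Step 2: SE = SL - TL - NL + DI - DT = 198.65 - 77 - 95 + 17 - 17 = 26.65

26.65 dB


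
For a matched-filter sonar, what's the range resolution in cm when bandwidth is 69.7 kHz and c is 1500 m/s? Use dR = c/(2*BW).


1.08 cm


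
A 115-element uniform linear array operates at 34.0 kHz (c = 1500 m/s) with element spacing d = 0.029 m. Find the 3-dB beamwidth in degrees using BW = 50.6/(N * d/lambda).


Step 1: lambda = 1500/34000 = 0.04412 m
Step 2: d/lambda = 0.029/0.04412 = 0.6573
Step 3: BW = 50.6/(N * d/lambda) = 50.6/(115 * 0.6573) = 0.67

0.67 deg


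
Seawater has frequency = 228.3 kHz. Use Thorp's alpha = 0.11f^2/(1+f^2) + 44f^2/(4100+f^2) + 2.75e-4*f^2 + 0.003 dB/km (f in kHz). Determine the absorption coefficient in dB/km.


f^2 = 52120.89
alpha = 0.11*52120.89/(1+52120.89) + 44*52120.89/(4100+52120.89) + 2.75e-4*52120.89 + 0.003 = 55.237

55.237 dB/km


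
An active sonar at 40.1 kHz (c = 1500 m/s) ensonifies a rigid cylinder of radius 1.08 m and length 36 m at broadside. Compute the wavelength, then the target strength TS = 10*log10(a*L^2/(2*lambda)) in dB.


Step 1: lambda = c/f = 1500/40100 = 0.03741 m
Step 2: TS = 10*log10(a*L^2/(2*lambda)) = 10*log10(1.08*36^2/(2*0.03741)) = 42.72

42.72 dB


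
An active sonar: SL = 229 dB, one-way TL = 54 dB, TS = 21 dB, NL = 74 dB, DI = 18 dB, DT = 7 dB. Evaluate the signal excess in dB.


SE = SL - 2*TL + TS - NL + DI - DT = 229 - 2*54 + (21) - 74 + 18 - 7 = 79

79 dB


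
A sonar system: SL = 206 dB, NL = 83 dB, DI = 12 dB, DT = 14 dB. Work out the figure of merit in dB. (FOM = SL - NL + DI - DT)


FOM = SL - NL + DI - DT = 206 - 83 + 12 - 14 = 121

121 dB


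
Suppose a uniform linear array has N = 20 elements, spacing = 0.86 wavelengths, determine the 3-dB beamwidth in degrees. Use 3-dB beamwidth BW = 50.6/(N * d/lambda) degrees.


2.94 deg


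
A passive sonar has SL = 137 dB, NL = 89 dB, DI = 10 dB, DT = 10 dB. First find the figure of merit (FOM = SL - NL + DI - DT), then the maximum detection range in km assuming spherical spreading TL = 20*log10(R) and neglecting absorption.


Step 1: FOM = SL - NL + DI - DT = 137 - 89 + 10 - 10 = 48 dB
Step 2: at max range FOM = TL = 20*log10(R), so R = 10^(48/20) = 251.19 m = 0.25 km

0.25 km


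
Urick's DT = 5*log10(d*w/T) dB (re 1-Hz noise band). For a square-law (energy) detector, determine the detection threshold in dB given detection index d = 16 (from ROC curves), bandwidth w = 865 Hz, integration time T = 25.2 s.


13.7 dB


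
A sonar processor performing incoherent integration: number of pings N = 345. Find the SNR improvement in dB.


12.69 dB


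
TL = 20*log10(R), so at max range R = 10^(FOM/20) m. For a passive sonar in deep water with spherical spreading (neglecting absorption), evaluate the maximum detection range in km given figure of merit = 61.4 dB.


At max range FOM = TL, so 20*log10(R) = 61.4
R = 10^(61.4/20) = 1174.9 m = 1.17 km

1.17 km


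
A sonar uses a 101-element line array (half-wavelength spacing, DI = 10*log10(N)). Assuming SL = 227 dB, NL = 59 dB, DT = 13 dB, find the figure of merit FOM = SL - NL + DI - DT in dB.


Step 1: DI = 10*log10(101) = 20.04 dB
Step 2: FOM = SL - NL + DI - DT = 227 - 59 + 20.04 - 13 = 175.04

175.04 dB


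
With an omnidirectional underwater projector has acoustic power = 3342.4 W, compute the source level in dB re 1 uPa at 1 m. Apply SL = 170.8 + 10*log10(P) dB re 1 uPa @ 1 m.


206.04 dB


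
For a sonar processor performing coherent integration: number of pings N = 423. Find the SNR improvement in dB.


Gain = 10*log10(423) = 26.26

26.26 dB


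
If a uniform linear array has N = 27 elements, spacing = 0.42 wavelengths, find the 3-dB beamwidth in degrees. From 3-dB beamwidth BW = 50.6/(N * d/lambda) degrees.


4.46 deg


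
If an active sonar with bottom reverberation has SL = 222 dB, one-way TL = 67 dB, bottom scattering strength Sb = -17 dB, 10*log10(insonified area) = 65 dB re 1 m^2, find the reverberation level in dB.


136 dB


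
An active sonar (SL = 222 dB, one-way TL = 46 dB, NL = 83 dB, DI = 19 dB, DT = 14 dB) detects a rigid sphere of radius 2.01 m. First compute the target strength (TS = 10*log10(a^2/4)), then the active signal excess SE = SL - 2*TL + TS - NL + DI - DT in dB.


Step 1: TS = 10*log10(2.01^2/4) = 0.04 dB
Step 2: SE = SL - 2*TL + TS - NL + DI - DT = 222 - 2*46 + (0.04) - 83 + 19 - 14 = 52.04

52.04 dB


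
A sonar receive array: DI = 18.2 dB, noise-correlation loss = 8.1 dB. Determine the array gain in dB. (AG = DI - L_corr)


10.1 dB


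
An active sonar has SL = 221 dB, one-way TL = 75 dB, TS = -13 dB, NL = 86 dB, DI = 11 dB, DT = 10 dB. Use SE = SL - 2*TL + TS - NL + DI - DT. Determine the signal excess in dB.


SE = SL - 2*TL + TS - NL + DI - DT = 221 - 2*75 + (-13) - 86 + 11 - 10 = -27

-27 dB


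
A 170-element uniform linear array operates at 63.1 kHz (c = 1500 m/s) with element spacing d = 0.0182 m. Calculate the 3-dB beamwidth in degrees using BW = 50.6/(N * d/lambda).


0.39 deg


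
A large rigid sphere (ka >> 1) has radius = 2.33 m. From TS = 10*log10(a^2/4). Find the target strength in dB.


TS = 10*log10(2.33^2 / 4) = 10*log10(1.357225) = 1.33

1.33 dB


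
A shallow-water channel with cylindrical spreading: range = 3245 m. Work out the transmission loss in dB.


TL = 10*log10(3245) = 35.11

35.11 dB


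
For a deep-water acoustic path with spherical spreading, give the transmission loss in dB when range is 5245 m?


TL = 20*log10(5245) = 74.39

74.39 dB


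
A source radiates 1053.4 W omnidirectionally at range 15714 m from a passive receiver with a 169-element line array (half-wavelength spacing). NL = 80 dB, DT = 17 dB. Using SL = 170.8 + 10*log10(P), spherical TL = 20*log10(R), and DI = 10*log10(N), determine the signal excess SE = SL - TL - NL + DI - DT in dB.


Step 1: SL = 170.8 + 10*log10(1053.4) = 201.03 dB
Step 2: TL = 20*log10(15714) = 83.93 dB
Step 3: DI = 10*log10(169) = 22.28 dB
Step 4: SE = SL - TL - NL + DI - DT = 201.03 - 83.93 - 80 + 22.28 - 17 = 42.38

42.38 dB


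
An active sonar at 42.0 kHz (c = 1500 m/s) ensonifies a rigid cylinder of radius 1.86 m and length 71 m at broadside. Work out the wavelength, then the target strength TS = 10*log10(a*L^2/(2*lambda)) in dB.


Step 1: lambda = c/f = 1500/42000 = 0.03571 m
Step 2: TS = 10*log10(a*L^2/(2*lambda)) = 10*log10(1.86*71^2/(2*0.03571)) = 51.18

51.18 dB


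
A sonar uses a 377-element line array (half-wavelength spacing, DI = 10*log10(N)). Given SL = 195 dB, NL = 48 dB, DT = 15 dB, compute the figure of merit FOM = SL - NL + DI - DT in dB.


Step 1: DI = 10*log10(377) = 25.76 dB
Step 2: FOM = SL - NL + DI - DT = 195 - 48 + 25.76 - 15 = 157.76

157.76 dB


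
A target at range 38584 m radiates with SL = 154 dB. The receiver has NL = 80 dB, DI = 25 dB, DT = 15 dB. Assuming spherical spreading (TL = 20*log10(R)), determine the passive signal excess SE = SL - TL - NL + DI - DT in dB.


Step 1: TL = 20*log10(38584) = 91.73 dB
Step 2: SE = 154 - 91.73 - 80 + 25 - 15 = -7.73

-7.73 dB


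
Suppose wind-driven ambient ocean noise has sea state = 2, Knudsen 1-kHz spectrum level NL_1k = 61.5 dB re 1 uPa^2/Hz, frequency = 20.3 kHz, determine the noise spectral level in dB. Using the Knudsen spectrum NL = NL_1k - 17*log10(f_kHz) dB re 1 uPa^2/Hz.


NL = NL_1k - 17*log10(f_kHz) = 61.5 - 17*log10(20.3) = 61.5 - (22.23) = 39.27

39.27 dB


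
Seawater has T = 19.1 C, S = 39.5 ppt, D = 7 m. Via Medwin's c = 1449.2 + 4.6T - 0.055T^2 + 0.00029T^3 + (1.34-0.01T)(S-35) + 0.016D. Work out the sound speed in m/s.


c = 1449.2 + 4.6*19.1 - 0.055*19.1^2 + 0.00029*19.1^3 + (1.34 - 0.01*19.1)*(39.5 - 35) + 0.016*7 = 1524.3

1524.3 m/s


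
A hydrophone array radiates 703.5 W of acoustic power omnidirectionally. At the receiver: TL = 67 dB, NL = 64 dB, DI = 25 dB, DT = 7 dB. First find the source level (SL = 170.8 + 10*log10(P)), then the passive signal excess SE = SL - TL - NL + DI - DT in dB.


Step 1: SL = 170.8 + 10*log10(703.5) = 199.27 dB
Step 2: SE = SL - TL - NL + DI - DT = 199.27 - 67 - 64 + 25 - 7 = 86.27

86.27 dB


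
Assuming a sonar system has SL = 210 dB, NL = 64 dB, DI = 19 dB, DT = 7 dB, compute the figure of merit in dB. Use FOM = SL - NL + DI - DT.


FOM = SL - NL + DI - DT = 210 - 64 + 19 - 7 = 158

158 dB


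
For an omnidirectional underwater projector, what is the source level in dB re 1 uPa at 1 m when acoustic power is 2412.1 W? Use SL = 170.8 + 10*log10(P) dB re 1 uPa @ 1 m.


SL = 170.8 + 10*log10(2412.1) = 170.8 + 33.82 = 204.62

204.62 dB


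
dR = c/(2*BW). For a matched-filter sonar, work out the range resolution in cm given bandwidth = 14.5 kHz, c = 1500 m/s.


5.17 cm


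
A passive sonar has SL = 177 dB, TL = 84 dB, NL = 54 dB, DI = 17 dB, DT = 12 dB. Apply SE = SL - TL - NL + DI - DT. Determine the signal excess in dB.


44 dB


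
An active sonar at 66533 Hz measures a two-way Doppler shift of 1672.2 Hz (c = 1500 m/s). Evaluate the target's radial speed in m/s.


18.85 m/s


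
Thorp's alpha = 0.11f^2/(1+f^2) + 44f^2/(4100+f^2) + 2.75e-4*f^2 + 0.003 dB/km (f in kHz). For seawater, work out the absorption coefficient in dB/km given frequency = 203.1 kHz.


51.479 dB/km
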